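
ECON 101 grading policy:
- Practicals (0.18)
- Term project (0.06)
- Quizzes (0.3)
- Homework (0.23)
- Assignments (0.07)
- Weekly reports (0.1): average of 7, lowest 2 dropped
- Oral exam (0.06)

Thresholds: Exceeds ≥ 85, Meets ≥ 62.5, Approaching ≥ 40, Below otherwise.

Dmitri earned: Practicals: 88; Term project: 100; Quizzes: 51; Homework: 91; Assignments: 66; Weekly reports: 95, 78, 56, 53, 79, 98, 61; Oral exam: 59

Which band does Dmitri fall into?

Weekly reports: drop 53, 56 → average of remaining 5 = 411/5 = 82.2
Weighted total:
  Practicals 88 × 0.18 = 15.84
  Term project 100 × 0.06 = 6
  Quizzes 51 × 0.3 = 15.3
  Homework 91 × 0.23 = 20.93
  Assignments 66 × 0.07 = 4.62
  Weekly reports 82.2 × 0.1 = 8.22
  Oral exam 59 × 0.06 = 3.54
Sum = 74.45
74.45 is ≥ 62.5 and < 85 → Meets

Meets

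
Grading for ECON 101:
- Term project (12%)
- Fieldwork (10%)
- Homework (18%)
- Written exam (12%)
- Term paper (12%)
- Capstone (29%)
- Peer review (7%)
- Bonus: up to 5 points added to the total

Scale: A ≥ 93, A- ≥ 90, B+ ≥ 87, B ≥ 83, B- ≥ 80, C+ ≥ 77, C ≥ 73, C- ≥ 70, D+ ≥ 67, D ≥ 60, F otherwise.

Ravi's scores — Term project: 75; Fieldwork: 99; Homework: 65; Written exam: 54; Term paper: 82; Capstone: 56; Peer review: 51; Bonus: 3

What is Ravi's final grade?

Weighted total:
  Term project 75 × 0.12 = 9
  Fieldwork 99 × 0.1 = 9.9
  Homework 65 × 0.18 = 11.7
  Written exam 54 × 0.12 = 6.48
  Term paper 82 × 0.12 = 9.84
  Capstone 56 × 0.29 = 16.24
  Peer review 51 × 0.07 = 3.57
Sum = 66.73
Bonus: 66.73 + 3 = 69.73
69.73 is ≥ 67 and < 70 → D+

D+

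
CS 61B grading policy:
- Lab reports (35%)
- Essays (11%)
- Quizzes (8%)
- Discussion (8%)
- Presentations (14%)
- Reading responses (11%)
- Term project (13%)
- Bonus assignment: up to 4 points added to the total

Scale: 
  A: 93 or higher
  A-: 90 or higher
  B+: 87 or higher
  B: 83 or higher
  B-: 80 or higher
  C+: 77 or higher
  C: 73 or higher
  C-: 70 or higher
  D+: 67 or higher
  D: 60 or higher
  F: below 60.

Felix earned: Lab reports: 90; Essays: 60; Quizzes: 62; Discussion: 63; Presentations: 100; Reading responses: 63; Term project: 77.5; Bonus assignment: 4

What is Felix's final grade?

B

Weighted total:
  Lab reports 90 × 0.35 = 31.5
  Essays 60 × 0.11 = 6.6
  Quizzes 62 × 0.08 = 4.96
  Discussion 63 × 0.08 = 5.04
  Presentations 100 × 0.14 = 14
  Reading responses 63 × 0.11 = 6.93
  Term project 77.5 × 0.13 = 10.075
Sum = 79.105
Bonus assignment: 79.105 + 4 = 83.105
83.105 is ≥ 83 and < 87 → B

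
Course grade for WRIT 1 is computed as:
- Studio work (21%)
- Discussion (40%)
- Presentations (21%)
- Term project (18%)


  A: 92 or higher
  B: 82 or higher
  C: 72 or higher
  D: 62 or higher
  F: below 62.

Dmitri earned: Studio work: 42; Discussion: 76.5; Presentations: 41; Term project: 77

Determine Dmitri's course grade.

Weighted total:
  Studio work 42 × 0.21 = 8.82
  Discussion 76.5 × 0.4 = 30.6
  Presentations 41 × 0.21 = 8.61
  Term project 77 × 0.18 = 13.86
Sum = 61.89
61.89 < 62 → F

F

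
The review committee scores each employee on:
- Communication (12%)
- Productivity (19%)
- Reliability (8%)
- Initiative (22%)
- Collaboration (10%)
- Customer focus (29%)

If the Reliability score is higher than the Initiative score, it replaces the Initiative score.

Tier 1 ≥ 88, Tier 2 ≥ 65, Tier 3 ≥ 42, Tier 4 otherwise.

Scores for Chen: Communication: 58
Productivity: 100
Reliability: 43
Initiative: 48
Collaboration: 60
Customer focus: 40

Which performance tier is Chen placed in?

Tier 3

Reliability (43) ≤ Initiative (48), so Initiative stays at 48.
Weighted total:
  Communication 58 × 0.12 = 6.96
  Productivity 100 × 0.19 = 19
  Reliability 43 × 0.08 = 3.44
  Initiative 48 × 0.22 = 10.56
  Collaboration 60 × 0.1 = 6
  Customer focus 40 × 0.29 = 11.6
Sum = 57.56
57.56 is ≥ 42 and < 65 → Tier 3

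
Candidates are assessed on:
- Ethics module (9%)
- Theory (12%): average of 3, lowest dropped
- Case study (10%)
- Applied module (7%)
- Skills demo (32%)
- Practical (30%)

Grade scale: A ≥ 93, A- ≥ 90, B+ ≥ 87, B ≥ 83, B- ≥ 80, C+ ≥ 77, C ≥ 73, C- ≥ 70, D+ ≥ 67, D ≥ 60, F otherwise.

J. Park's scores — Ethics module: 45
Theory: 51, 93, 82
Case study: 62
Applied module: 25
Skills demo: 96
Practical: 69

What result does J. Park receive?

Theory: drop 51 → average of remaining 2 = 175/2 = 87.5
Weighted total:
  Ethics module 45 × 0.09 = 4.05
  Theory 87.5 × 0.12 = 10.5
  Case study 62 × 0.1 = 6.2
  Applied module 25 × 0.07 = 1.75
  Skills demo 96 × 0.32 = 30.72
  Practical 69 × 0.3 = 20.7
Sum = 73.92
73.92 is ≥ 73 and < 77 → C

C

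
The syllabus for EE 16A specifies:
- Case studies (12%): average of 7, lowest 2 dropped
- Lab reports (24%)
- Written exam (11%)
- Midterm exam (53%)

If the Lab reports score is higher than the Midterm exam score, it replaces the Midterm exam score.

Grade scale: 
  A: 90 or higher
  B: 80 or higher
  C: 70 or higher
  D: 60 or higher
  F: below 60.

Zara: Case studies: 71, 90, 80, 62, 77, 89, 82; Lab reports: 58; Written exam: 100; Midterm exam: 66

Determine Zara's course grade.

D

Case studies: drop 62, 71 → average of remaining 5 = 418/5 = 83.6
Lab reports (58) ≤ Midterm exam (66), so Midterm exam stays at 66.
Weighted total:
  Case studies 83.6 × 0.12 = 10.032
  Lab reports 58 × 0.24 = 13.92
  Written exam 100 × 0.11 = 11
  Midterm exam 66 × 0.53 = 34.98
Sum = 69.932
69.932 is ≥ 60 and < 70 → D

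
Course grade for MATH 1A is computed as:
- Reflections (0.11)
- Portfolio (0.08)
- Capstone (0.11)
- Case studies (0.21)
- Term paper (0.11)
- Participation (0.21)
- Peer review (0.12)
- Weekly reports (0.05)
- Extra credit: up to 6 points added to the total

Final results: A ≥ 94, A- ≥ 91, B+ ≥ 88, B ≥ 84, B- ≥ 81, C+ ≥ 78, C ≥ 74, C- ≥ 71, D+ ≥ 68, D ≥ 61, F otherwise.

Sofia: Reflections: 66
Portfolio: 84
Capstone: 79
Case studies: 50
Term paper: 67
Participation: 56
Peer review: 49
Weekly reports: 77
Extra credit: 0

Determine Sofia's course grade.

D

Weighted total:
  Reflections 66 × 0.11 = 7.26
  Portfolio 84 × 0.08 = 6.72
  Capstone 79 × 0.11 = 8.69
  Case studies 50 × 0.21 = 10.5
  Term paper 67 × 0.11 = 7.37
  Participation 56 × 0.21 = 11.76
  Peer review 49 × 0.12 = 5.88
  Weekly reports 77 × 0.05 = 3.85
Sum = 62.03
Extra credit: 62.03 + 0 = 62.03
62.03 is ≥ 61 and < 68 → D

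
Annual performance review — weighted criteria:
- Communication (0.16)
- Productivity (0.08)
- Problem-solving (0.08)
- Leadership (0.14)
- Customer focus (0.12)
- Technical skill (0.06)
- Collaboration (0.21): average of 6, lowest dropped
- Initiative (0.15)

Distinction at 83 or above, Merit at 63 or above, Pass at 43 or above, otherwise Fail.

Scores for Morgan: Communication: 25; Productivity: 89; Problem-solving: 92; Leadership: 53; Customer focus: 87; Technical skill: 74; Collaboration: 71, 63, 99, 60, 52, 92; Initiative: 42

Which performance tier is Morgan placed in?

Merit

Collaboration: drop 52 → average of remaining 5 = 385/5 = 77
Weighted total:
  Communication 25 × 0.16 = 4
  Productivity 89 × 0.08 = 7.12
  Problem-solving 92 × 0.08 = 7.36
  Leadership 53 × 0.14 = 7.42
  Customer focus 87 × 0.12 = 10.44
  Technical skill 74 × 0.06 = 4.44
  Collaboration 77 × 0.21 = 16.17
  Initiative 42 × 0.15 = 6.3
Sum = 63.25
63.25 is ≥ 63 and < 83 → Merit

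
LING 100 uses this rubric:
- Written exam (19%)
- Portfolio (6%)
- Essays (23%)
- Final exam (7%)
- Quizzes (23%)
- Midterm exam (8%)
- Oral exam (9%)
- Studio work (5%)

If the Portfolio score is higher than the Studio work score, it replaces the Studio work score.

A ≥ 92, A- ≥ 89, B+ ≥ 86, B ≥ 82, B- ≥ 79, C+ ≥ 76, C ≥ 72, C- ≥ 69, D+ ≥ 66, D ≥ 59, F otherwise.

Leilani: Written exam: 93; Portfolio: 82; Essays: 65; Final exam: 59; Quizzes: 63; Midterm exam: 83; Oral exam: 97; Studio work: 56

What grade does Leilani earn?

Portfolio (82) > Studio work (56), so Studio work counts as 82.
Weighted total:
  Written exam 93 × 0.19 = 17.67
  Portfolio 82 × 0.06 = 4.92
  Essays 65 × 0.23 = 14.95
  Final exam 59 × 0.07 = 4.13
  Quizzes 63 × 0.23 = 14.49
  Midterm exam 83 × 0.08 = 6.64
  Oral exam 97 × 0.09 = 8.73
  Studio work 82 × 0.05 = 4.1
Sum = 75.63
75.63 is ≥ 72 and < 76 → C

C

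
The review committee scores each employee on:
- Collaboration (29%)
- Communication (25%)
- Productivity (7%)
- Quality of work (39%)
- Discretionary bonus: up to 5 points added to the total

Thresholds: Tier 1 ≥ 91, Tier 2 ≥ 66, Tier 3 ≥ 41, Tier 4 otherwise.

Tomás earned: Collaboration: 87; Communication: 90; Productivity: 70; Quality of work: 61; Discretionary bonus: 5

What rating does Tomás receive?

Weighted total:
  Collaboration 87 × 0.29 = 25.23
  Communication 90 × 0.25 = 22.5
  Productivity 70 × 0.07 = 4.9
  Quality of work 61 × 0.39 = 23.79
Sum = 76.42
Discretionary bonus: 76.42 + 5 = 81.42
81.42 is ≥ 66 and < 91 → Tier 2

Tier 2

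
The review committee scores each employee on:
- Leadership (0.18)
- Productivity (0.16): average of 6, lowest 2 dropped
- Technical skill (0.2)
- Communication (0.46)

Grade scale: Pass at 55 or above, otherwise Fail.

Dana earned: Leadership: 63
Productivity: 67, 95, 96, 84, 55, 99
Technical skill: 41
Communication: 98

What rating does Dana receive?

Productivity: drop 55, 67 → average of remaining 4 = 374/4 = 93.5
Weighted total:
  Leadership 63 × 0.18 = 11.34
  Productivity 93.5 × 0.16 = 14.96
  Technical skill 41 × 0.2 = 8.2
  Communication 98 × 0.46 = 45.08
Sum = 79.58
79.58 ≥ 55 → Pass

Pass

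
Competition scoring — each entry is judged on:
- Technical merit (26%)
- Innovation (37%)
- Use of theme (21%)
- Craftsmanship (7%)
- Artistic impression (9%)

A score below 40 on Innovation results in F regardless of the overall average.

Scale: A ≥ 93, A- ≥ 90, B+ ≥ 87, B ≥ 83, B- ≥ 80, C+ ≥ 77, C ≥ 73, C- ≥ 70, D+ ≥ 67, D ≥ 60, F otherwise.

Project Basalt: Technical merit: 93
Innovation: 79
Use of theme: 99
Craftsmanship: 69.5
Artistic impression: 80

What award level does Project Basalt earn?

Innovation score 79 ≥ 40: minimum met.
Weighted total:
  Technical merit 93 × 0.26 = 24.18
  Innovation 79 × 0.37 = 29.23
  Use of theme 99 × 0.21 = 20.79
  Craftsmanship 69.5 × 0.07 = 4.865
  Artistic impression 80 × 0.09 = 7.2
Sum = 86.265
86.265 is ≥ 83 and < 87 → B

B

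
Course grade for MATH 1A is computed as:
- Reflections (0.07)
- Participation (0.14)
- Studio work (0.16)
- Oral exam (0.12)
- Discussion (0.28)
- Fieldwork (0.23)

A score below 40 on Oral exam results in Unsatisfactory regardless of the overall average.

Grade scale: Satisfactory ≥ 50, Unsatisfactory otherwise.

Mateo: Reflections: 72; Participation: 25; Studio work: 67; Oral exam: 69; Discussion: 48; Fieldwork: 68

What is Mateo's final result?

Oral exam score 69 ≥ 40: minimum met.
Weighted total:
  Reflections 72 × 0.07 = 5.04
  Participation 25 × 0.14 = 3.5
  Studio work 67 × 0.16 = 10.72
  Oral exam 69 × 0.12 = 8.28
  Discussion 48 × 0.28 = 13.44
  Fieldwork 68 × 0.23 = 15.64
Sum = 56.62
56.62 ≥ 50 → Satisfactory

Satisfactory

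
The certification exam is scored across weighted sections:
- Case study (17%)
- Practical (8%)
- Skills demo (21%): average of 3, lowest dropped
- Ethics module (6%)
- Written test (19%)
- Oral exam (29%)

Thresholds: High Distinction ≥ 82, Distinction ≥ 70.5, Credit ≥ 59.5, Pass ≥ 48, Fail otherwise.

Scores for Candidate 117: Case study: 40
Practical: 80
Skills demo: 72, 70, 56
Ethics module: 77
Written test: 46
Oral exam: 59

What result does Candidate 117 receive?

Skills demo: drop 56 → average of remaining 2 = 142/2 = 71
Weighted total:
  Case study 40 × 0.17 = 6.8
  Practical 80 × 0.08 = 6.4
  Skills demo 71 × 0.21 = 14.91
  Ethics module 77 × 0.06 = 4.62
  Written test 46 × 0.19 = 8.74
  Oral exam 59 × 0.29 = 17.11
Sum = 58.58
58.58 is ≥ 48 and < 59.5 → Pass

Pass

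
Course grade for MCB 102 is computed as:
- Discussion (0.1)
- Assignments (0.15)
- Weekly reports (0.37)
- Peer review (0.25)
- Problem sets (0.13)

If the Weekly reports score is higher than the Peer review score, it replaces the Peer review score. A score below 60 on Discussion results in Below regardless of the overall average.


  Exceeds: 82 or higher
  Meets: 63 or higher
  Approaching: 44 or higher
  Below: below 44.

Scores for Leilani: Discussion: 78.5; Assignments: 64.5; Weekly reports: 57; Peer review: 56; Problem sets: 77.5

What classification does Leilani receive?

Approaching

Weekly reports (57) > Peer review (56), so Peer review counts as 57.
Discussion score 78.5 ≥ 60: minimum met.
Weighted total:
  Discussion 78.5 × 0.1 = 7.85
  Assignments 64.5 × 0.15 = 9.675
  Weekly reports 57 × 0.37 = 21.09
  Peer review 57 × 0.25 = 14.25
  Problem sets 77.5 × 0.13 = 10.075
Sum = 62.94
62.94 is ≥ 44 and < 63 → Approaching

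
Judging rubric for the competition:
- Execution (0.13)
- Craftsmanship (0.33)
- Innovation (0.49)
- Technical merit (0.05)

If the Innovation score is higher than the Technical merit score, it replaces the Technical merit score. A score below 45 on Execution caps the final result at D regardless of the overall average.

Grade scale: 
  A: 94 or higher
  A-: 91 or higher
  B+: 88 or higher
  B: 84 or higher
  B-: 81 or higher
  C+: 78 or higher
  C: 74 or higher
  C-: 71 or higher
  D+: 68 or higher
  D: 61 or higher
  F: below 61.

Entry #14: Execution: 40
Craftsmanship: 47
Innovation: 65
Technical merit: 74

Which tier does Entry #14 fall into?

F

Innovation (65) ≤ Technical merit (74), so Technical merit stays at 74.
Execution score 40 < 45: minimum not met.
Weighted total:
  Execution 40 × 0.13 = 5.2
  Craftsmanship 47 × 0.33 = 15.51
  Innovation 65 × 0.49 = 31.85
  Technical merit 74 × 0.05 = 3.7
Sum = 56.26
56.26 would be F; cap at D applies → F.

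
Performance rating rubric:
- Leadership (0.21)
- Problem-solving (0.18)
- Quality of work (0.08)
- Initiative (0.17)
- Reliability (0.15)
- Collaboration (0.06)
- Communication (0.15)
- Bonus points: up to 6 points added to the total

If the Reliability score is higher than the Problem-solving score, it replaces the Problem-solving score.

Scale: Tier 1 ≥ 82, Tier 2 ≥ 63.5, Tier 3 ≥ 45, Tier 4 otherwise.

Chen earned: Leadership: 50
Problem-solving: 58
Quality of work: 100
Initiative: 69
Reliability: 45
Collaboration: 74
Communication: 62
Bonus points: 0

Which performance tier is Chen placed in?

Tier 3

Reliability (45) ≤ Problem-solving (58), so Problem-solving stays at 58.
Weighted total:
  Leadership 50 × 0.21 = 10.5
  Problem-solving 58 × 0.18 = 10.44
  Quality of work 100 × 0.08 = 8
  Initiative 69 × 0.17 = 11.73
  Reliability 45 × 0.15 = 6.75
  Collaboration 74 × 0.06 = 4.44
  Communication 62 × 0.15 = 9.3
Sum = 61.16
Bonus points: 61.16 + 0 = 61.16
61.16 is ≥ 45 and < 63.5 → Tier 3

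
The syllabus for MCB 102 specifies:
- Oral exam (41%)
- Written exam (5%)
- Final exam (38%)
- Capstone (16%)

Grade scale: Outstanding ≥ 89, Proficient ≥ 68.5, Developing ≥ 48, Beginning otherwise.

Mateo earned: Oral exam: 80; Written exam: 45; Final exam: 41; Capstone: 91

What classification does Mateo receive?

Developing

Weighted total:
  Oral exam 80 × 0.41 = 32.8
  Written exam 45 × 0.05 = 2.25
  Final exam 41 × 0.38 = 15.58
  Capstone 91 × 0.16 = 14.56
Sum = 65.19
65.19 is ≥ 48 and < 68.5 → Developing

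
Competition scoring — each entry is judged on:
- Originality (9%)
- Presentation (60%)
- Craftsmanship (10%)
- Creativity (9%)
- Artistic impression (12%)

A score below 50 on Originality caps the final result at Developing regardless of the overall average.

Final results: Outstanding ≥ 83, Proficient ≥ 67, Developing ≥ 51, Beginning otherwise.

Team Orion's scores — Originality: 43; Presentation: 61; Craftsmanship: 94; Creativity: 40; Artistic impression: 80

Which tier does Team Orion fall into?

Developing

Originality score 43 < 50: minimum not met.
Weighted total:
  Originality 43 × 0.09 = 3.87
  Presentation 61 × 0.6 = 36.6
  Craftsmanship 94 × 0.1 = 9.4
  Creativity 40 × 0.09 = 3.6
  Artistic impression 80 × 0.12 = 9.6
Sum = 63.07
63.07 would be Developing; cap at Developing applies → Developing.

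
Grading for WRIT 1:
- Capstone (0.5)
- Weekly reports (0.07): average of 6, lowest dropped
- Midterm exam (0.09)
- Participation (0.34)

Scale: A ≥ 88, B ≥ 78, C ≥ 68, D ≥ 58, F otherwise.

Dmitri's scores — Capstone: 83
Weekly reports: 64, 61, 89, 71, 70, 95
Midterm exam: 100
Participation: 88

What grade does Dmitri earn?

Weekly reports: drop 61 → average of remaining 5 = 389/5 = 77.8
Weighted total:
  Capstone 83 × 0.5 = 41.5
  Weekly reports 77.8 × 0.07 = 5.446
  Midterm exam 100 × 0.09 = 9
  Participation 88 × 0.34 = 29.92
Sum = 85.866
85.866 is ≥ 78 and < 88 → B

B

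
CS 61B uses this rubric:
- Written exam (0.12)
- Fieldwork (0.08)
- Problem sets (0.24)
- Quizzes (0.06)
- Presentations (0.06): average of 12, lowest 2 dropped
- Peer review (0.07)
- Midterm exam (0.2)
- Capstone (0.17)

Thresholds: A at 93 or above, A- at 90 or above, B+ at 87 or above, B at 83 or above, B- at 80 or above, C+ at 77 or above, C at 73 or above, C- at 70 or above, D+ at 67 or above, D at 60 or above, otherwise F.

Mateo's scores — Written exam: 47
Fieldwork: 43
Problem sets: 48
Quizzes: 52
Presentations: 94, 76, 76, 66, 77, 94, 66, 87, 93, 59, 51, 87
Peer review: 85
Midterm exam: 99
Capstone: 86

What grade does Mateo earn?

D+

Presentations: drop 51, 59 → average of remaining 10 = 816/10 = 81.6
Weighted total:
  Written exam 47 × 0.12 = 5.64
  Fieldwork 43 × 0.08 = 3.44
  Problem sets 48 × 0.24 = 11.52
  Quizzes 52 × 0.06 = 3.12
  Presentations 81.6 × 0.06 = 4.896
  Peer review 85 × 0.07 = 5.95
  Midterm exam 99 × 0.2 = 19.8
  Capstone 86 × 0.17 = 14.62
Sum = 68.986
68.986 is ≥ 67 and < 70 → D+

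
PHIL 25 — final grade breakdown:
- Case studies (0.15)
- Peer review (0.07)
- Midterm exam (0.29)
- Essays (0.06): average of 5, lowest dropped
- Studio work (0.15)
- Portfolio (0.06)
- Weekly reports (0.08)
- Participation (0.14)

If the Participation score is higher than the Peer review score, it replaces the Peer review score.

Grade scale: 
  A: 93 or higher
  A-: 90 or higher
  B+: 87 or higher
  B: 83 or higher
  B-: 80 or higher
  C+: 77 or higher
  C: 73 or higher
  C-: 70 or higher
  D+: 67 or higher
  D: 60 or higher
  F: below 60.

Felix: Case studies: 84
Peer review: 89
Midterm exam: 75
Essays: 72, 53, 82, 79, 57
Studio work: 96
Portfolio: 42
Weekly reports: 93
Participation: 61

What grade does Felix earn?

Essays: drop 53 → average of remaining 4 = 290/4 = 72.5
Participation (61) ≤ Peer review (89), so Peer review stays at 89.
Weighted total:
  Case studies 84 × 0.15 = 12.6
  Peer review 89 × 0.07 = 6.23
  Midterm exam 75 × 0.29 = 21.75
  Essays 72.5 × 0.06 = 4.35
  Studio work 96 × 0.15 = 14.4
  Portfolio 42 × 0.06 = 2.52
  Weekly reports 93 × 0.08 = 7.44
  Participation 61 × 0.14 = 8.54
Sum = 77.83
77.83 is ≥ 77 and < 80 → C+

C+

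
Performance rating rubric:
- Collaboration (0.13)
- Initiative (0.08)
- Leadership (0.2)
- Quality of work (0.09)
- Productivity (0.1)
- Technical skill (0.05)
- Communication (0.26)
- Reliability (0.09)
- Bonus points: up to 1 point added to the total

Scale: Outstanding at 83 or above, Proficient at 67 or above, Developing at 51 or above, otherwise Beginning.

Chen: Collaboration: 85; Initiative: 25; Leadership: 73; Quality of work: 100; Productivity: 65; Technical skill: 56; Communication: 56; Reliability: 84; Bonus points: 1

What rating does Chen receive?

Proficient

Weighted total:
  Collaboration 85 × 0.13 = 11.05
  Initiative 25 × 0.08 = 2
  Leadership 73 × 0.2 = 14.6
  Quality of work 100 × 0.09 = 9
  Productivity 65 × 0.1 = 6.5
  Technical skill 56 × 0.05 = 2.8
  Communication 56 × 0.26 = 14.56
  Reliability 84 × 0.09 = 7.56
Sum = 68.07
Bonus points: 68.07 + 1 = 69.07
69.07 is ≥ 67 and < 83 → Proficient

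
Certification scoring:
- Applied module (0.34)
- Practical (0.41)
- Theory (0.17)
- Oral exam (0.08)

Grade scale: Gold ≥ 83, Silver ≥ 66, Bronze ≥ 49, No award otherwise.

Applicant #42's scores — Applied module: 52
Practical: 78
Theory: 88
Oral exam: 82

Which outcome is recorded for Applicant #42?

Weighted total:
  Applied module 52 × 0.34 = 17.68
  Practical 78 × 0.41 = 31.98
  Theory 88 × 0.17 = 14.96
  Oral exam 82 × 0.08 = 6.56
Sum = 71.18
71.18 is ≥ 66 and < 83 → Silver

Silver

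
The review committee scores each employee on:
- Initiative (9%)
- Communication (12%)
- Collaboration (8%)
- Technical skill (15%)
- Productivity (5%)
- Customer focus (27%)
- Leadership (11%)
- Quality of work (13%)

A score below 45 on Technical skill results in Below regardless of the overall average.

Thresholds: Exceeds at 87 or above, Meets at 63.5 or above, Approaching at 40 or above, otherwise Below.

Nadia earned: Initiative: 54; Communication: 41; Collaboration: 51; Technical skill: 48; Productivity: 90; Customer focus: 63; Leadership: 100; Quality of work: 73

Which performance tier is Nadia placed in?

Approaching

Technical skill score 48 ≥ 45: minimum met.
Weighted total:
  Initiative 54 × 0.09 = 4.86
  Communication 41 × 0.12 = 4.92
  Collaboration 51 × 0.08 = 4.08
  Technical skill 48 × 0.15 = 7.2
  Productivity 90 × 0.05 = 4.5
  Customer focus 63 × 0.27 = 17.01
  Leadership 100 × 0.11 = 11
  Quality of work 73 × 0.13 = 9.49
Sum = 63.06
63.06 is ≥ 40 and < 63.5 → Approaching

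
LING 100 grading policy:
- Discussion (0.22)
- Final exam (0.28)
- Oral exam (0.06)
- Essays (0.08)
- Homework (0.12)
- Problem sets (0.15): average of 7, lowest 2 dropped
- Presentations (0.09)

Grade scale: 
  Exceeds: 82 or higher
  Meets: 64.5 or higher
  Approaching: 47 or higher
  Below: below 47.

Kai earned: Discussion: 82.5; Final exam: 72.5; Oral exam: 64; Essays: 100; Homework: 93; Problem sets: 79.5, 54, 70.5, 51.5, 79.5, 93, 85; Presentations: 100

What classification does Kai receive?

Exceeds

Problem sets: drop 51.5, 54 → average of remaining 5 = 407.5/5 = 81.5
Weighted total:
  Discussion 82.5 × 0.22 = 18.15
  Final exam 72.5 × 0.28 = 20.3
  Oral exam 64 × 0.06 = 3.84
  Essays 100 × 0.08 = 8
  Homework 93 × 0.12 = 11.16
  Problem sets 81.5 × 0.15 = 12.225
  Presentations 100 × 0.09 = 9
Sum = 82.675
82.675 ≥ 82 → Exceeds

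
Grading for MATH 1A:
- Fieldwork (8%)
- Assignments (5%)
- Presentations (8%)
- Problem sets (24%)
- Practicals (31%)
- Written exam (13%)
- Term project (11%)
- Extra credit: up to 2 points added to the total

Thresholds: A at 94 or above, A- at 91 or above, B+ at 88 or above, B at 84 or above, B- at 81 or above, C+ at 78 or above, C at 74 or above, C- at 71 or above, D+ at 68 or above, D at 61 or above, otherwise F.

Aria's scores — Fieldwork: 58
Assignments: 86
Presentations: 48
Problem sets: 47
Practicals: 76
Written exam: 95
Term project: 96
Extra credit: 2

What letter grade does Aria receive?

C-

Weighted total:
  Fieldwork 58 × 0.08 = 4.64
  Assignments 86 × 0.05 = 4.3
  Presentations 48 × 0.08 = 3.84
  Problem sets 47 × 0.24 = 11.28
  Practicals 76 × 0.31 = 23.56
  Written exam 95 × 0.13 = 12.35
  Term project 96 × 0.11 = 10.56
Sum = 70.53
Extra credit: 70.53 + 2 = 72.53
72.53 is ≥ 71 and < 74 → C-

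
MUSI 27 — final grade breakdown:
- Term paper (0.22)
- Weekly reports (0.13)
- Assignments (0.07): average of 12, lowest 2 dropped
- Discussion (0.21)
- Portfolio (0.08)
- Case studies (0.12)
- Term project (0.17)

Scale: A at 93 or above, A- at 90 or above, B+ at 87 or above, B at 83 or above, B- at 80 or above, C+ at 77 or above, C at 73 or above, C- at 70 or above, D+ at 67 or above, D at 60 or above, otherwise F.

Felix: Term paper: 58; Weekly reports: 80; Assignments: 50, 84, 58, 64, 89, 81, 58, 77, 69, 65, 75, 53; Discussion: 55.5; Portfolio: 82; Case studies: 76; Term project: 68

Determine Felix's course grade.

Assignments: drop 50, 53 → average of remaining 10 = 720/10 = 72
Weighted total:
  Term paper 58 × 0.22 = 12.76
  Weekly reports 80 × 0.13 = 10.4
  Assignments 72 × 0.07 = 5.04
  Discussion 55.5 × 0.21 = 11.655
  Portfolio 82 × 0.08 = 6.56
  Case studies 76 × 0.12 = 9.12
  Term project 68 × 0.17 = 11.56
Sum = 67.095
67.095 is ≥ 67 and < 70 → D+

D+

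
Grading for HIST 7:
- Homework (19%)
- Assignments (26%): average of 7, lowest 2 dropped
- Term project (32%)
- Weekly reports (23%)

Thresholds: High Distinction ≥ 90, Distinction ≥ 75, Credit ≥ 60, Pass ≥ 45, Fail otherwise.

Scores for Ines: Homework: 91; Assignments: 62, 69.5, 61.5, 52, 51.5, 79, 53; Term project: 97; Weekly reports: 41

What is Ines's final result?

Assignments: drop 51.5, 52 → average of remaining 5 = 325/5 = 65
Weighted total:
  Homework 91 × 0.19 = 17.29
  Assignments 65 × 0.26 = 16.9
  Term project 97 × 0.32 = 31.04
  Weekly reports 41 × 0.23 = 9.43
Sum = 74.66
74.66 is ≥ 60 and < 75 → Credit

Credit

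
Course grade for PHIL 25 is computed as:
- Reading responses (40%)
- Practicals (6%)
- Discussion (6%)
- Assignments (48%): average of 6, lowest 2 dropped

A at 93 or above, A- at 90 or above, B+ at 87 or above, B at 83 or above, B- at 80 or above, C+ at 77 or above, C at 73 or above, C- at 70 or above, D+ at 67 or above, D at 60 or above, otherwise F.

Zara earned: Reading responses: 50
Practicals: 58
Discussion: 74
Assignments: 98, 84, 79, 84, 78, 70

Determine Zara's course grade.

Assignments: drop 70, 78 → average of remaining 4 = 345/4 = 86.25
Weighted total:
  Reading responses 50 × 0.4 = 20
  Practicals 58 × 0.06 = 3.48
  Discussion 74 × 0.06 = 4.44
  Assignments 86.25 × 0.48 = 41.4
Sum = 69.32
69.32 is ≥ 67 and < 70 → D+

D+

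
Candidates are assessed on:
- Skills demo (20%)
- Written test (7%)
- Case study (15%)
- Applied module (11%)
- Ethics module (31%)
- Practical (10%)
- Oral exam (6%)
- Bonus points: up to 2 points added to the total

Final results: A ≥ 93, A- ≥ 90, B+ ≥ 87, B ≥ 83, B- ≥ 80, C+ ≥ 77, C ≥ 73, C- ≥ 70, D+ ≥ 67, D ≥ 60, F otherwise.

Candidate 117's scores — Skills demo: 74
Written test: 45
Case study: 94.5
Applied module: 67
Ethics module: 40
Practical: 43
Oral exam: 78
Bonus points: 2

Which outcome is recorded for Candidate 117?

D

Weighted total:
  Skills demo 74 × 0.2 = 14.8
  Written test 45 × 0.07 = 3.15
  Case study 94.5 × 0.15 = 14.175
  Applied module 67 × 0.11 = 7.37
  Ethics module 40 × 0.31 = 12.4
  Practical 43 × 0.1 = 4.3
  Oral exam 78 × 0.06 = 4.68
Sum = 60.875
Bonus points: 60.875 + 2 = 62.875
62.875 is ≥ 60 and < 67 → D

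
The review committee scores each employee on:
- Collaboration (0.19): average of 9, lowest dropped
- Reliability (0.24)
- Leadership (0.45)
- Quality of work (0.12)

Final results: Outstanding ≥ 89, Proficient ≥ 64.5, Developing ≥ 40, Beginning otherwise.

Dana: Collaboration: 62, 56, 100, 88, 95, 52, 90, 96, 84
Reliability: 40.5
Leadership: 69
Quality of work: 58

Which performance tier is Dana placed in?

Collaboration: drop 52 → average of remaining 8 = 671/8 = 83.875
Weighted total:
  Collaboration 83.875 × 0.19 = 15.93625
  Reliability 40.5 × 0.24 = 9.72
  Leadership 69 × 0.45 = 31.05
  Quality of work 58 × 0.12 = 6.96
Sum = 63.66625
63.66625 is ≥ 40 and < 64.5 → Developing

Developing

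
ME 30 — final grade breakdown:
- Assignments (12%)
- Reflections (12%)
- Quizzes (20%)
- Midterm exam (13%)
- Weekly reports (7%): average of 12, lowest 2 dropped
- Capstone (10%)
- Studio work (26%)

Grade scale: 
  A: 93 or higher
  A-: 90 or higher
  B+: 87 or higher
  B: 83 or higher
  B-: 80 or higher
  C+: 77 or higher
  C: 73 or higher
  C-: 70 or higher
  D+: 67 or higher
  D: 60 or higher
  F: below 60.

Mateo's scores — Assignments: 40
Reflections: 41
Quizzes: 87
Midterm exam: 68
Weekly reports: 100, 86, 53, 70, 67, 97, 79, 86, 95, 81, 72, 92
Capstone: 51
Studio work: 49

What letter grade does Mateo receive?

Weekly reports: drop 53, 67 → average of remaining 10 = 858/10 = 85.8
Weighted total:
  Assignments 40 × 0.12 = 4.8
  Reflections 41 × 0.12 = 4.92
  Quizzes 87 × 0.2 = 17.4
  Midterm exam 68 × 0.13 = 8.84
  Weekly reports 85.8 × 0.07 = 6.006
  Capstone 51 × 0.1 = 5.1
  Studio work 49 × 0.26 = 12.74
Sum = 59.806
59.806 < 60 → F

F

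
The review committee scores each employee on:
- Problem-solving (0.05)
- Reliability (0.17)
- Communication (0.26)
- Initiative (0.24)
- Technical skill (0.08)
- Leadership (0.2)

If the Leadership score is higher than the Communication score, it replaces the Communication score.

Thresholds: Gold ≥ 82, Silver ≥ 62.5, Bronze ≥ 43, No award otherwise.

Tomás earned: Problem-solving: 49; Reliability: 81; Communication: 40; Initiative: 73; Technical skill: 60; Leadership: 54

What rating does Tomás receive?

Leadership (54) > Communication (40), so Communication counts as 54.
Weighted total:
  Problem-solving 49 × 0.05 = 2.45
  Reliability 81 × 0.17 = 13.77
  Communication 54 × 0.26 = 14.04
  Initiative 73 × 0.24 = 17.52
  Technical skill 60 × 0.08 = 4.8
  Leadership 54 × 0.2 = 10.8
Sum = 63.38
63.38 is ≥ 62.5 and < 82 → Silver

Silver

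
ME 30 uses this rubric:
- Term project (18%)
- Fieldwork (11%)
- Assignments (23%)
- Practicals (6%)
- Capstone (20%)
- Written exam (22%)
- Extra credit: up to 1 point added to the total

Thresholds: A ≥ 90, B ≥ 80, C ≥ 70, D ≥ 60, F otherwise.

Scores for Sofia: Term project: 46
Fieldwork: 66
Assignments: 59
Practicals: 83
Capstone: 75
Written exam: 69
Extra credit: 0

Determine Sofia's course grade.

D

Weighted total:
  Term project 46 × 0.18 = 8.28
  Fieldwork 66 × 0.11 = 7.26
  Assignments 59 × 0.23 = 13.57
  Practicals 83 × 0.06 = 4.98
  Capstone 75 × 0.2 = 15
  Written exam 69 × 0.22 = 15.18
Sum = 64.27
Extra credit: 64.27 + 0 = 64.27
64.27 is ≥ 60 and < 70 → D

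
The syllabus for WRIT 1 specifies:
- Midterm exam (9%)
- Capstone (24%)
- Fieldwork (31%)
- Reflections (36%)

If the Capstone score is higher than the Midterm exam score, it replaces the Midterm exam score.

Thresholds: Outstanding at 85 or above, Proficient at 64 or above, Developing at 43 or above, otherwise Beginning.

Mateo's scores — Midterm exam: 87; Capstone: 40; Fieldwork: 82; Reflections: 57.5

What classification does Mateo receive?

Developing

Capstone (40) ≤ Midterm exam (87), so Midterm exam stays at 87.
Weighted total:
  Midterm exam 87 × 0.09 = 7.83
  Capstone 40 × 0.24 = 9.6
  Fieldwork 82 × 0.31 = 25.42
  Reflections 57.5 × 0.36 = 20.7
Sum = 63.55
63.55 is ≥ 43 and < 64 → Developing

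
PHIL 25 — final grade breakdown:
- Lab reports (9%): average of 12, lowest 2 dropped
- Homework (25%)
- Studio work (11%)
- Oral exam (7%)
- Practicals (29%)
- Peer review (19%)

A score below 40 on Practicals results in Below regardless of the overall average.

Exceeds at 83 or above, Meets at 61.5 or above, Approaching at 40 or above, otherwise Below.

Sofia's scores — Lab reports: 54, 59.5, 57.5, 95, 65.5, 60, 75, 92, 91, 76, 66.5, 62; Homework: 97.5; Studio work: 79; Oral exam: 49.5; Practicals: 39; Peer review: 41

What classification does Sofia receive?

Below

Lab reports: drop 54, 57.5 → average of remaining 10 = 742.5/10 = 74.25
Practicals score 39 < 40: minimum not met.
Weighted total:
  Lab reports 74.25 × 0.09 = 6.6825
  Homework 97.5 × 0.25 = 24.375
  Studio work 79 × 0.11 = 8.69
  Oral exam 49.5 × 0.07 = 3.465
  Practicals 39 × 0.29 = 11.31
  Peer review 41 × 0.19 = 7.79
Sum = 62.3125
Because the Practicals minimum was not met, the result is Below.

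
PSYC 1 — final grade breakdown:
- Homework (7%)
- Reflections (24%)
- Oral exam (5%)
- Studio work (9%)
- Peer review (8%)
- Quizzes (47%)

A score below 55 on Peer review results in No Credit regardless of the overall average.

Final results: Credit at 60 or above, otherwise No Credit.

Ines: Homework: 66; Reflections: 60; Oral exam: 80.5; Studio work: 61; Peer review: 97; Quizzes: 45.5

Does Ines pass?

Peer review score 97 ≥ 55: minimum met.
Weighted total:
  Homework 66 × 0.07 = 4.62
  Reflections 60 × 0.24 = 14.4
  Oral exam 80.5 × 0.05 = 4.025
  Studio work 61 × 0.09 = 5.49
  Peer review 97 × 0.08 = 7.76
  Quizzes 45.5 × 0.47 = 21.385
Sum = 57.68
57.68 < 60 → No Credit

No Credit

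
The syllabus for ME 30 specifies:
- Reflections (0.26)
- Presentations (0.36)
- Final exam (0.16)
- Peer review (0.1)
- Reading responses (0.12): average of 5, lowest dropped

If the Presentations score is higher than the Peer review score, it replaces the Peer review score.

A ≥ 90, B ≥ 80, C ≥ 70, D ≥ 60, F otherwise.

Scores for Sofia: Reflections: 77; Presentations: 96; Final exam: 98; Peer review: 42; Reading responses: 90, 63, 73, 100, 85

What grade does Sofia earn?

Reading responses: drop 63 → average of remaining 4 = 348/4 = 87
Presentations (96) > Peer review (42), so Peer review counts as 96.
Weighted total:
  Reflections 77 × 0.26 = 20.02
  Presentations 96 × 0.36 = 34.56
  Final exam 98 × 0.16 = 15.68
  Peer review 96 × 0.1 = 9.6
  Reading responses 87 × 0.12 = 10.44
Sum = 90.3
90.3 ≥ 90 → A

A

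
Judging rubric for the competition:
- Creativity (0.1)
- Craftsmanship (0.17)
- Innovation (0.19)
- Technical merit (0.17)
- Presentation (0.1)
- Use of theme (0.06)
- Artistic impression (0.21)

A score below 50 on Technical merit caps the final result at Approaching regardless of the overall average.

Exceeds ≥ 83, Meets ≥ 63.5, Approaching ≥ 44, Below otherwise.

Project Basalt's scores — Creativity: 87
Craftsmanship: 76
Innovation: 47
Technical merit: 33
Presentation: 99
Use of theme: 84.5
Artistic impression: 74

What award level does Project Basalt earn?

Approaching

Technical merit score 33 < 50: minimum not met.
Weighted total:
  Creativity 87 × 0.1 = 8.7
  Craftsmanship 76 × 0.17 = 12.92
  Innovation 47 × 0.19 = 8.93
  Technical merit 33 × 0.17 = 5.61
  Presentation 99 × 0.1 = 9.9
  Use of theme 84.5 × 0.06 = 5.07
  Artistic impression 74 × 0.21 = 15.54
Sum = 66.67
66.67 would be Meets; cap at Approaching applies → Approaching.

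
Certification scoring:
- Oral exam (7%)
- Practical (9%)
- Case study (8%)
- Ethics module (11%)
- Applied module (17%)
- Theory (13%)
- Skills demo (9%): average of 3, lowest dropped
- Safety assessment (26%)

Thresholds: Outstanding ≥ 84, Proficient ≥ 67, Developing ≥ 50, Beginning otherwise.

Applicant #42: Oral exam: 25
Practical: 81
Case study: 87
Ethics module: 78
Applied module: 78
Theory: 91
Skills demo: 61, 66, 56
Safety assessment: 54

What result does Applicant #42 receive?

Proficient

Skills demo: drop 56 → average of remaining 2 = 127/2 = 63.5
Weighted total:
  Oral exam 25 × 0.07 = 1.75
  Practical 81 × 0.09 = 7.29
  Case study 87 × 0.08 = 6.96
  Ethics module 78 × 0.11 = 8.58
  Applied module 78 × 0.17 = 13.26
  Theory 91 × 0.13 = 11.83
  Skills demo 63.5 × 0.09 = 5.715
  Safety assessment 54 × 0.26 = 14.04
Sum = 69.425
69.425 is ≥ 67 and < 84 → Proficient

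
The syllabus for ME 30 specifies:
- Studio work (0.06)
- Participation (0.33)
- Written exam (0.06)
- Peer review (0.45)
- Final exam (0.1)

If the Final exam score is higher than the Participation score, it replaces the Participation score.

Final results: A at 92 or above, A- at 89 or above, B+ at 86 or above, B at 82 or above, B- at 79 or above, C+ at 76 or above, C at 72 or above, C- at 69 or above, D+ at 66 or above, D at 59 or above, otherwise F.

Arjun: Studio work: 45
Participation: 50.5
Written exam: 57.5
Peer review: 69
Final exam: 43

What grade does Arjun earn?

F

Final exam (43) ≤ Participation (50.5), so Participation stays at 50.5.
Weighted total:
  Studio work 45 × 0.06 = 2.7
  Participation 50.5 × 0.33 = 16.665
  Written exam 57.5 × 0.06 = 3.45
  Peer review 69 × 0.45 = 31.05
  Final exam 43 × 0.1 = 4.3
Sum = 58.165
58.165 < 59 → F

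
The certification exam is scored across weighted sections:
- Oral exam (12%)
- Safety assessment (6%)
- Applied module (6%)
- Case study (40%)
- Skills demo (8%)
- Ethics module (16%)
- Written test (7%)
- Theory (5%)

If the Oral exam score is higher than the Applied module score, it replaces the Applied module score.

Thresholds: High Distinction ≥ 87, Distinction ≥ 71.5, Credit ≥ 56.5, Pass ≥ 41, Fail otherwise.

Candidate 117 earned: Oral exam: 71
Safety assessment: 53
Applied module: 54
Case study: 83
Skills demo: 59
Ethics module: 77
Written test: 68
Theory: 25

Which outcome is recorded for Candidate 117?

Distinction

Oral exam (71) > Applied module (54), so Applied module counts as 71.
Weighted total:
  Oral exam 71 × 0.12 = 8.52
  Safety assessment 53 × 0.06 = 3.18
  Applied module 71 × 0.06 = 4.26
  Case study 83 × 0.4 = 33.2
  Skills demo 59 × 0.08 = 4.72
  Ethics module 77 × 0.16 = 12.32
  Written test 68 × 0.07 = 4.76
  Theory 25 × 0.05 = 1.25
Sum = 72.21
72.21 is ≥ 71.5 and < 87 → Distinction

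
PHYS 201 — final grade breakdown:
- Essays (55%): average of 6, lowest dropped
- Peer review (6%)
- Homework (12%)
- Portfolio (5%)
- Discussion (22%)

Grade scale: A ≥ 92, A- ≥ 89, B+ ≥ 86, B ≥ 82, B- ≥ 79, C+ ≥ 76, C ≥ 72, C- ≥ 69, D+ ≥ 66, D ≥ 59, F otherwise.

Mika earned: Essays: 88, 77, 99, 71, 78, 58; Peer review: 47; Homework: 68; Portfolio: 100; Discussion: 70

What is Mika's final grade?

Essays: drop 58 → average of remaining 5 = 413/5 = 82.6
Weighted total:
  Essays 82.6 × 0.55 = 45.43
  Peer review 47 × 0.06 = 2.82
  Homework 68 × 0.12 = 8.16
  Portfolio 100 × 0.05 = 5
  Discussion 70 × 0.22 = 15.4
Sum = 76.81
76.81 is ≥ 76 and < 79 → C+

C+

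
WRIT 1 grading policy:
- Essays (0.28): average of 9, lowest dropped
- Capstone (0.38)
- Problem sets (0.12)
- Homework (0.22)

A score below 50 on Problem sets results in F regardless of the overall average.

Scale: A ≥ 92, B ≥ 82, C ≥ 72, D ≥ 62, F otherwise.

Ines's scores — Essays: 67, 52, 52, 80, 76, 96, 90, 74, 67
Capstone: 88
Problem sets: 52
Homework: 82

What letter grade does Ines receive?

C

Essays: drop 52 → average of remaining 8 = 602/8 = 75.25
Problem sets score 52 ≥ 50: minimum met.
Weighted total:
  Essays 75.25 × 0.28 = 21.07
  Capstone 88 × 0.38 = 33.44
  Problem sets 52 × 0.12 = 6.24
  Homework 82 × 0.22 = 18.04
Sum = 78.79
78.79 is ≥ 72 and < 82 → C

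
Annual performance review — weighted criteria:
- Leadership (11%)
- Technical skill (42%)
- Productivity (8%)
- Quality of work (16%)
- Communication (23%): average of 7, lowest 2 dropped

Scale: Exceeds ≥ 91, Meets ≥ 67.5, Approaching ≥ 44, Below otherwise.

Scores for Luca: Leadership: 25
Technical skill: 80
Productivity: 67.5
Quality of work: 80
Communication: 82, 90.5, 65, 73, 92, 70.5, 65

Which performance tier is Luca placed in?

Meets

Communication: drop 65, 65 → average of remaining 5 = 408/5 = 81.6
Weighted total:
  Leadership 25 × 0.11 = 2.75
  Technical skill 80 × 0.42 = 33.6
  Productivity 67.5 × 0.08 = 5.4
  Quality of work 80 × 0.16 = 12.8
  Communication 81.6 × 0.23 = 18.768
Sum = 73.318
73.318 is ≥ 67.5 and < 91 → Meets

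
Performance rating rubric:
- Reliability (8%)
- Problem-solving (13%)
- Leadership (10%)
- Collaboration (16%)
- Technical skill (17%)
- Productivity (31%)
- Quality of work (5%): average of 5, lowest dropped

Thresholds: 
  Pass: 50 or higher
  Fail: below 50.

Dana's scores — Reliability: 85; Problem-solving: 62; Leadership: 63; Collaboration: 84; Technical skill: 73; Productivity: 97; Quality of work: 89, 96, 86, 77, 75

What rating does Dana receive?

Quality of work: drop 75 → average of remaining 4 = 348/4 = 87
Weighted total:
  Reliability 85 × 0.08 = 6.8
  Problem-solving 62 × 0.13 = 8.06
  Leadership 63 × 0.1 = 6.3
  Collaboration 84 × 0.16 = 13.44
  Technical skill 73 × 0.17 = 12.41
  Productivity 97 × 0.31 = 30.07
  Quality of work 87 × 0.05 = 4.35
Sum = 81.43
81.43 ≥ 50 → Pass

Pass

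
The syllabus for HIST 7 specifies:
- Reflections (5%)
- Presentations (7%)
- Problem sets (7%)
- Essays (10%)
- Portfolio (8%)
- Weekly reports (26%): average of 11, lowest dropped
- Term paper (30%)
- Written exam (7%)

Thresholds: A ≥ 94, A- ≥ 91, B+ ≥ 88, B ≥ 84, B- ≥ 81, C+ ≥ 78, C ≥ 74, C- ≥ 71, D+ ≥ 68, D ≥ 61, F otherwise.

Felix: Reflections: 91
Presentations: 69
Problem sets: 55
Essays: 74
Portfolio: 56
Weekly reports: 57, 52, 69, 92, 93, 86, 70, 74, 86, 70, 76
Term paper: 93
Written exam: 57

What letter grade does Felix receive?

C

Weekly reports: drop 52 → average of remaining 10 = 773/10 = 77.3
Weighted total:
  Reflections 91 × 0.05 = 4.55
  Presentations 69 × 0.07 = 4.83
  Problem sets 55 × 0.07 = 3.85
  Essays 74 × 0.1 = 7.4
  Portfolio 56 × 0.08 = 4.48
  Weekly reports 77.3 × 0.26 = 20.098
  Term paper 93 × 0.3 = 27.9
  Written exam 57 × 0.07 = 3.99
Sum = 77.098
77.098 is ≥ 74 and < 78 → C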